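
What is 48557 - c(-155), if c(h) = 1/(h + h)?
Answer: 15052671/310 ≈ 48557.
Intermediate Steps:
c(h) = 1/(2*h)
48557 - c(-155) = 48557 - 1/(2*(-155)) = 48557 - (-1)/(2*155) = 48557 - 1*(-1/310) = 48557 + 1/310 = 15052671/310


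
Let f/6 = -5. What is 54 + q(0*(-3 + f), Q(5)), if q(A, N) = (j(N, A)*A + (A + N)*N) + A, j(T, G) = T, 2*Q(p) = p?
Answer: 241/4 ≈ 60.250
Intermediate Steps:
f = -30 (f = 6*(-5) = -30)
Q(p) = p/2
q(A, N) = A + A*N + N*(A + N) (q(A, N) = (N*A + (A + N)*N) + A = (A*N + N*(A + N)) + A = A + A*N + N*(A + N))
54 + q(0*(-3 + f), Q(5)) = 54 + (0*(-3 - 30) + ((1/2)*5)**2 + 2*(0*(-3 - 30))*((1/2)*5)) = 54 + (0*(-33) + (5/2)**2 + 2*(0*(-33))*(5/2)) = 54 + (0 + 25/4 + 2*0*(5/2)) = 54 + (0 + 25/4 + 0) = 54 + 25/4 = 241/4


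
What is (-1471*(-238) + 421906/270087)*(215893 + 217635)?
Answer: 40993254682804096/270087 ≈ 1.5178e+11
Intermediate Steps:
(-1471*(-238) + 421906/270087)*(215893 + 217635) = (350098 + 421906*(1/270087))*433528 = (350098 + 421906/270087)*433528 = (94557340432/270087)*433528 = 40993254682804096/270087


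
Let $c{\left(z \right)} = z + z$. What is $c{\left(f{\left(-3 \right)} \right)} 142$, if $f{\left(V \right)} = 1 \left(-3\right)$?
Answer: $-852$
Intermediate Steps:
$f{\left(V \right)} = -3$
$c{\left(z \right)} = 2 z$
$c{\left(f{\left(-3 \right)} \right)} 142 = 2 \left(-3\right) 142 = \left(-6\right) 142 = -852$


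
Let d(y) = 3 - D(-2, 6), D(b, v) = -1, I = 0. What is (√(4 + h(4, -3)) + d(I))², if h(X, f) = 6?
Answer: (4 + √10)² ≈ 51.298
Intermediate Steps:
d(y) = 4 (d(y) = 3 - 1*(-1) = 3 + 1 = 4)
(√(4 + h(4, -3)) + d(I))² = (√(4 + 6) + 4)² = (√10 + 4)² = (4 + √10)²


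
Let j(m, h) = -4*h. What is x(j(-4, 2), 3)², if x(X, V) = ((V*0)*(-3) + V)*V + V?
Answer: 144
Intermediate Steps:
x(X, V) = V + V² (x(X, V) = (0*(-3) + V)*V + V = (0 + V)*V + V = V*V + V = V² + V = V + V²)
x(j(-4, 2), 3)² = (3*(1 + 3))² = (3*4)² = 12² = 144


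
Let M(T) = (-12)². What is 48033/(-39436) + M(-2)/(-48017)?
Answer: -2312079345/1893598412 ≈ -1.2210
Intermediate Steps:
M(T) = 144
48033/(-39436) + M(-2)/(-48017) = 48033/(-39436) + 144/(-48017) = 48033*(-1/39436) + 144*(-1/48017) = -48033/39436 - 144/48017 = -2312079345/1893598412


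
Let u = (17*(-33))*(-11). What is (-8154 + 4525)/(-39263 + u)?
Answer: 3629/33092 ≈ 0.10966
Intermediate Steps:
u = 6171 (u = -561*(-11) = 6171)
(-8154 + 4525)/(-39263 + u) = (-8154 + 4525)/(-39263 + 6171) = -3629/(-33092) = -3629*(-1/33092) = 3629/33092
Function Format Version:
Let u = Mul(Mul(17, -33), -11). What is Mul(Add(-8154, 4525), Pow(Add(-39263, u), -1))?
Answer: Rational(3629, 33092) ≈ 0.10966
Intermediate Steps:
u = 6171 (u = Mul(-561, -11) = 6171)
Mul(Add(-8154, 4525), Pow(Add(-39263, u), -1)) = Mul(Add(-8154, 4525), Pow(Add(-39263, 6171), -1)) = Mul(-3629, Pow(-33092, -1)) = Mul(-3629, Rational(-1, 33092)) = Rational(3629, 33092)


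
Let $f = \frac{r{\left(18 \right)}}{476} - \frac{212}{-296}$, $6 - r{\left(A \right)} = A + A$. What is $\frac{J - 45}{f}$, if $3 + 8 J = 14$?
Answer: $- \frac{1536647}{23008} \approx -66.787$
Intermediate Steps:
$J = \frac{11}{8}$ ($J = - \frac{3}{8} + \frac{1}{8} \cdot 14 = - \frac{3}{8} + \frac{7}{4} = \frac{11}{8} \approx 1.375$)
$r{\left(A \right)} = 6 - 2 A$ ($r{\left(A \right)} = 6 - \left(A + A\right) = 6 - 2 A$)
$f = \frac{2876}{4403}$ ($f = \frac{6 - 36}{476} - \frac{212}{-296} = \left(6 - 36\right) \frac{1}{476} - - \frac{53}{74} = \left(-30\right) \frac{1}{476} + \frac{53}{74} = - \frac{15}{238} + \frac{53}{74} = \frac{2876}{4403} \approx 0.65319$)
$\frac{J - 45}{f} = \frac{\frac{11}{8} - 45}{\frac{2876}{4403}} = \left(\frac{11}{8} - 45\right) \frac{4403}{2876} = \left(- \frac{349}{8}\right) \frac{4403}{2876} = - \frac{1536647}{23008}$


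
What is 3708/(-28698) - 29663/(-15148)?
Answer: 132516665/72452884 ≈ 1.8290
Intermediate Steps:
3708/(-28698) - 29663/(-15148) = 3708*(-1/28698) - 29663*(-1/15148) = -618/4783 + 29663/15148 = 132516665/72452884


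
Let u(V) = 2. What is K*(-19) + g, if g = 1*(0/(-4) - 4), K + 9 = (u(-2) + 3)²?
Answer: -308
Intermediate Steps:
K = 16 (K = -9 + (2 + 3)² = -9 + 5² = -9 + 25 = 16)
g = -4 (g = 1*(0*(-¼) - 4) = 1*(0 - 4) = 1*(-4) = -4)
K*(-19) + g = 16*(-19) - 4 = -304 - 4 = -308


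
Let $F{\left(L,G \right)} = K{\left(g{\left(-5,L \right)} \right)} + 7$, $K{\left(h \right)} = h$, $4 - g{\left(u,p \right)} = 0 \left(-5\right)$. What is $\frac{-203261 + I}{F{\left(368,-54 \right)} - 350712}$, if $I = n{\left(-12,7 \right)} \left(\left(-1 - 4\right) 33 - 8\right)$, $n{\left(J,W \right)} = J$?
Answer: $\frac{201185}{350701} \approx 0.57367$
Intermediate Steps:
$g{\left(u,p \right)} = 4$ ($g{\left(u,p \right)} = 4 - 0 \left(-5\right) = 4 - 0 = 4 + 0 = 4$)
$I = 2076$ ($I = - 12 \left(\left(-1 - 4\right) 33 - 8\right) = - 12 \left(\left(-5\right) 33 - 8\right) = - 12 \left(-165 - 8\right) = \left(-12\right) \left(-173\right) = 2076$)
$F{\left(L,G \right)} = 11$ ($F{\left(L,G \right)} = 4 + 7 = 11$)
$\frac{-203261 + I}{F{\left(368,-54 \right)} - 350712} = \frac{-203261 + 2076}{11 - 350712} = - \frac{201185}{-350701} = \left(-201185\right) \left(- \frac{1}{350701}\right) = \frac{201185}{350701}$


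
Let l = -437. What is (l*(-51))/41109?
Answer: 7429/13703 ≈ 0.54214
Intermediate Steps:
(l*(-51))/41109 = -437*(-51)/41109 = 22287*(1/41109) = 7429/13703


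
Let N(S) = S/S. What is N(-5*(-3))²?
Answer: 1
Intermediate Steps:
N(S) = 1
N(-5*(-3))² = 1² = 1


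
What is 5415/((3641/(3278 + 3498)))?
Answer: 3335640/331 ≈ 10077.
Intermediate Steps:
5415/((3641/(3278 + 3498))) = 5415/((3641/6776)) = 5415/((3641*(1/6776))) = 5415/(331/616) = 5415*(616/331) = 3335640/331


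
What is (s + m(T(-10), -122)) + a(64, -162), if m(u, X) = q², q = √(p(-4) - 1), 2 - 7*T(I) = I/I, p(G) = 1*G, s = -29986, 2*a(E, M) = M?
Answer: -30072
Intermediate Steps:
a(E, M) = M/2
p(G) = G
T(I) = ⅐ (T(I) = 2/7 - I/(7*I) = 2/7 - ⅐*1 = 2/7 - ⅐ = ⅐)
q = I*√5 (q = √(-4 - 1) = √(-5) = I*√5 ≈ 2.2361*I)
m(u, X) = -5 (m(u, X) = (I*√5)² = -5)
(s + m(T(-10), -122)) + a(64, -162) = (-29986 - 5) + (½)*(-162) = -29991 - 81 = -30072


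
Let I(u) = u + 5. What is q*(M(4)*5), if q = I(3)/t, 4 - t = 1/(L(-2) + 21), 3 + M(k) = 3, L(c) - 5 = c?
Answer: 0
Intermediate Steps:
I(u) = 5 + u
L(c) = 5 + c
M(k) = 0 (M(k) = -3 + 3 = 0)
t = 95/24 (t = 4 - 1/((5 - 2) + 21) = 4 - 1/(3 + 21) = 4 - 1/24 = 95/24 ≈ 3.9583)
q = 192/95 (q = (5 + 3)/(95/24) = 8*(24/95) = 192/95 ≈ 2.0211)
q*(M(4)*5) = 192*(0*5)/95 = (192/95)*0 = 0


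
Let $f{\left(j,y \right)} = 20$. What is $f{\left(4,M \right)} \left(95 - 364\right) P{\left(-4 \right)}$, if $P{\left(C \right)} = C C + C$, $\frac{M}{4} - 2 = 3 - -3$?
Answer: $-64560$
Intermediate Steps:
$M = 32$ ($M = 8 + 4 \left(3 - -3\right) = 8 + 4 \left(3 + 3\right) = 8 + 4 \cdot 6 = 8 + 24 = 32$)
$P{\left(C \right)} = C + C^{2}$ ($P{\left(C \right)} = C^{2} + C = C + C^{2}$)
$f{\left(4,M \right)} \left(95 - 364\right) P{\left(-4 \right)} = 20 \left(95 - 364\right) \left(- 4 \left(1 - 4\right)\right) = 20 \left(-269\right) \left(\left(-4\right) \left(-3\right)\right) = \left(-5380\right) 12 = -64560$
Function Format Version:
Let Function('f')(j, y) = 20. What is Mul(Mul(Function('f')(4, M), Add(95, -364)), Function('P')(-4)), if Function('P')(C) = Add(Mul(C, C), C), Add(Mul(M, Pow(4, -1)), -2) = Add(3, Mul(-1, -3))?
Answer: -64560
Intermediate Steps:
M = 32 (M = Add(8, Mul(4, Add(3, Mul(-1, -3)))) = Add(8, Mul(4, Add(3, 3))) = Add(8, Mul(4, 6)) = Add(8, 24) = 32)
Function('P')(C) = Add(C, Pow(C, 2)) (Function('P')(C) = Add(Pow(C, 2), C) = Add(C, Pow(C, 2)))
Mul(Mul(Function('f')(4, M), Add(95, -364)), Function('P')(-4)) = Mul(Mul(20, Add(95, -364)), Mul(-4, Add(1, -4))) = Mul(Mul(20, -269), Mul(-4, -3)) = Mul(-5380, 12) = -64560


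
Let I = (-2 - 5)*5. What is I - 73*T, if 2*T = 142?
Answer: -5218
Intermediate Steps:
T = 71 (T = (½)*142 = 71)
I = -35 (I = -7*5 = -35)
I - 73*T = -35 - 73*71 = -35 - 5183 = -5218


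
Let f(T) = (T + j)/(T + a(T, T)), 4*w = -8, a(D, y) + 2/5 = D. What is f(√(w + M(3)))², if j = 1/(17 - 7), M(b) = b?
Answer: 121/256 ≈ 0.47266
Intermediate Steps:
a(D, y) = -⅖ + D
w = -2 (w = (¼)*(-8) = -2)
j = ⅒ (j = 1/10 = ⅒ ≈ 0.10000)
f(T) = (⅒ + T)/(-⅖ + 2*T) (f(T) = (T + ⅒)/(T + (-⅖ + T)) = (⅒ + T)/(-⅖ + 2*T))
f(√(w + M(3)))² = ((1 + 10*√(-2 + 3))/(4*(-1 + 5*√(-2 + 3))))² = ((1 + 10*√1)/(4*(-1 + 5*√1)))² = ((1 + 10*1)/(4*(-1 + 5*1)))² = ((1 + 10)/(4*(-1 + 5)))² = ((¼)*11/4)² = ((¼)*(¼)*11)² = (11/16)² = 121/256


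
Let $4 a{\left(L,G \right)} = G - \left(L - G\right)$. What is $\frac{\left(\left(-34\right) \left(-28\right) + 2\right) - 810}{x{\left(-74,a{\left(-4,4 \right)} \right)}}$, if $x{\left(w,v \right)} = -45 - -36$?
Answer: $-16$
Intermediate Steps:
$a{\left(L,G \right)} = \frac{G}{2} - \frac{L}{4}$ ($a{\left(L,G \right)} = \frac{G - \left(L - G\right)}{4} = \frac{G + \left(G - L\right)}{4} = \frac{- L + 2 G}{4} = \frac{G}{2} - \frac{L}{4}$)
$x{\left(w,v \right)} = -9$ ($x{\left(w,v \right)} = -45 + 36 = -9$)
$\frac{\left(\left(-34\right) \left(-28\right) + 2\right) - 810}{x{\left(-74,a{\left(-4,4 \right)} \right)}} = \frac{\left(\left(-34\right) \left(-28\right) + 2\right) - 810}{-9} = \left(\left(952 + 2\right) - 810\right) \left(- \frac{1}{9}\right) = \left(954 - 810\right) \left(- \frac{1}{9}\right) = 144 \left(- \frac{1}{9}\right) = -16$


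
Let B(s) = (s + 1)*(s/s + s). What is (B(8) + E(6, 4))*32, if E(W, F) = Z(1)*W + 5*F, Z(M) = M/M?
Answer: 3424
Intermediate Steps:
Z(M) = 1
B(s) = (1 + s)² (B(s) = (1 + s)*(1 + s) = (1 + s)²)
E(W, F) = W + 5*F (E(W, F) = 1*W + 5*F = W + 5*F)
(B(8) + E(6, 4))*32 = ((1 + 8² + 2*8) + (6 + 5*4))*32 = ((1 + 64 + 16) + (6 + 20))*32 = (81 + 26)*32 = 107*32 = 3424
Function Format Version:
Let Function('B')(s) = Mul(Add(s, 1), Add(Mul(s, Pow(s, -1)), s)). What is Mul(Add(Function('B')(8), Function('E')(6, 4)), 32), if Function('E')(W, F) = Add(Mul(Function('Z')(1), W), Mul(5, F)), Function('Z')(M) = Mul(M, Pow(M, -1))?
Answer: 3424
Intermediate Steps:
Function('Z')(M) = 1
Function('B')(s) = Pow(Add(1, s), 2) (Function('B')(s) = Mul(Add(1, s), Add(1, s)) = Pow(Add(1, s), 2))
Function('E')(W, F) = Add(W, Mul(5, F)) (Function('E')(W, F) = Add(Mul(1, W), Mul(5, F)) = Add(W, Mul(5, F)))
Mul(Add(Function('B')(8), Function('E')(6, 4)), 32) = Mul(Add(Add(1, Pow(8, 2), Mul(2, 8)), Add(6, Mul(5, 4))), 32) = Mul(Add(Add(1, 64, 16), Add(6, 20)), 32) = Mul(Add(81, 26), 32) = Mul(107, 32) = 3424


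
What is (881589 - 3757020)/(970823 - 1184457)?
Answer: 2875431/213634 ≈ 13.460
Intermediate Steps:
(881589 - 3757020)/(970823 - 1184457) = -2875431/(-213634) = -2875431*(-1/213634) = 2875431/213634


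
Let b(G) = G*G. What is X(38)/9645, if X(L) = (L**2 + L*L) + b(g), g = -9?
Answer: 2969/9645 ≈ 0.30783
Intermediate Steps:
b(G) = G**2
X(L) = 81 + 2*L**2 (X(L) = (L**2 + L*L) + (-9)**2 = (L**2 + L**2) + 81 = 2*L**2 + 81 = 81 + 2*L**2)
X(38)/9645 = (81 + 2*38**2)/9645 = (81 + 2*1444)*(1/9645) = (81 + 2888)*(1/9645) = 2969*(1/9645) = 2969/9645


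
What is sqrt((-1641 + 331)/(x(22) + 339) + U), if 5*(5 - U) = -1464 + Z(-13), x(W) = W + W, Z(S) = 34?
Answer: sqrt(42184769)/383 ≈ 16.958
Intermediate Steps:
x(W) = 2*W
U = 291 (U = 5 - (-1464 + 34)/5 = 5 - 1/5*(-1430) = 5 + 286 = 291)
sqrt((-1641 + 331)/(x(22) + 339) + U) = sqrt((-1641 + 331)/(2*22 + 339) + 291) = sqrt(-1310/(44 + 339) + 291) = sqrt(-1310/383 + 291) = sqrt(110143/383) = sqrt(42184769)/383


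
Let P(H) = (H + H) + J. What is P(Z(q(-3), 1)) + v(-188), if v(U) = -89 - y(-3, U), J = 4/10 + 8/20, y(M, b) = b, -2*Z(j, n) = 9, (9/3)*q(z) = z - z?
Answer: 454/5 ≈ 90.800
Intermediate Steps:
q(z) = 0 (q(z) = (z - z)/3 = (⅓)*0 = 0)
Z(j, n) = -9/2 (Z(j, n) = -½*9 = -9/2)
J = ⅘ (J = 4*(⅒) + 8*(1/20) = ⅖ + ⅖ = ⅘ ≈ 0.80000)
v(U) = -89 - U
P(H) = ⅘ + 2*H (P(H) = (H + H) + ⅘ = 2*H + ⅘ = ⅘ + 2*H)
P(Z(q(-3), 1)) + v(-188) = (⅘ + 2*(-9/2)) + (-89 - 1*(-188)) = (⅘ - 9) + (-89 + 188) = -41/5 + 99 = 454/5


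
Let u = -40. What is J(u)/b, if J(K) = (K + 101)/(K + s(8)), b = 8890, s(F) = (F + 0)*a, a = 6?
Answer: 61/71120 ≈ 0.00085771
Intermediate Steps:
s(F) = 6*F (s(F) = (F + 0)*6 = F*6 = 6*F)
J(K) = (101 + K)/(48 + K) (J(K) = (K + 101)/(K + 6*8) = (101 + K)/(K + 48) = (101 + K)/(48 + K))
J(u)/b = ((101 - 40)/(48 - 40))/8890 = (61/8)*(1/8890) = 61/71120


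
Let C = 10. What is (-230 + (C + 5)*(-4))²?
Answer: 84100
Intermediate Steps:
(-230 + (C + 5)*(-4))² = (-230 + (10 + 5)*(-4))² = (-230 + 15*(-4))² = (-230 - 60)² = (-290)² = 84100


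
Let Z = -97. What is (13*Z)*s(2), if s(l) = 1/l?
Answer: -1261/2 ≈ -630.50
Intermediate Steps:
(13*Z)*s(2) = (13*(-97))/2 = -1261*½ = -1261/2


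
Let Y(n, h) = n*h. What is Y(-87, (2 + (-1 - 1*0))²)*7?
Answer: -609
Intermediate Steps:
Y(n, h) = h*n
Y(-87, (2 + (-1 - 1*0))²)*7 = ((2 + (-1 - 1*0))²*(-87))*7 = ((2 + (-1 + 0))²*(-87))*7 = ((2 - 1)²*(-87))*7 = (1²*(-87))*7 = (1*(-87))*7 = -87*7 = -609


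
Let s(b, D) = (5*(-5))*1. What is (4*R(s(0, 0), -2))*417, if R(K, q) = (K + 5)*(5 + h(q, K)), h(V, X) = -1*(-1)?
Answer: -200160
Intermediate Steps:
s(b, D) = -25 (s(b, D) = -25*1 = -25)
h(V, X) = 1
R(K, q) = 30 + 6*K (R(K, q) = (K + 5)*(5 + 1) = (5 + K)*6 = 30 + 6*K)
(4*R(s(0, 0), -2))*417 = (4*(30 + 6*(-25)))*417 = (4*(30 - 150))*417 = (4*(-120))*417 = -480*417 = -200160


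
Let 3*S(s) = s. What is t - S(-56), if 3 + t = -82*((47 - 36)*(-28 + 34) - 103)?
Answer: 9149/3 ≈ 3049.7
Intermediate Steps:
S(s) = s/3
t = 3031 (t = -3 - 82*((47 - 36)*(-28 + 34) - 103) = -3 - 82*(11*6 - 103) = -3 - 82*(66 - 103) = -3 - 82*(-37) = -3 + 3034 = 3031)
t - S(-56) = 3031 - (-56)/3 = 3031 - 1*(-56/3) = 3031 + 56/3 = 9149/3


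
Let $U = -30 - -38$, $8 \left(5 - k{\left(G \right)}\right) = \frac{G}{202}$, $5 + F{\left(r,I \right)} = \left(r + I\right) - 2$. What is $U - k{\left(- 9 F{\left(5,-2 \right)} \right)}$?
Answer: $\frac{1221}{404} \approx 3.0223$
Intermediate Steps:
$F{\left(r,I \right)} = -7 + I + r$ ($F{\left(r,I \right)} = -5 - \left(2 - I - r\right) = -5 + \left(-2 + I + r\right) = -7 + I + r$)
$k{\left(G \right)} = 5 - \frac{G}{1616}$ ($k{\left(G \right)} = 5 - \frac{G \frac{1}{202}}{8} = 5 - \frac{\frac{1}{202} G}{8} = 5 - \frac{G}{1616}$)
$U = 8$ ($U = -30 + 38 = 8$)
$U - k{\left(- 9 F{\left(5,-2 \right)} \right)} = 8 - \left(5 - \frac{\left(-9\right) \left(-7 - 2 + 5\right)}{1616}\right) = 8 - \left(5 - \frac{\left(-9\right) \left(-4\right)}{1616}\right) = 8 - \left(5 - \frac{9}{404}\right) = 8 - \frac{2011}{404} = \frac{1221}{404}$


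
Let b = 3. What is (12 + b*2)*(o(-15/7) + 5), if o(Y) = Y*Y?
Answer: 8460/49 ≈ 172.65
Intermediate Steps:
o(Y) = Y²
(12 + b*2)*(o(-15/7) + 5) = (12 + 3*2)*((-15/7)² + 5) = (12 + 6)*((-15*⅐)² + 5) = 18*((-15/7)² + 5) = 18*(225/49 + 5) = 18*(470/49) = 8460/49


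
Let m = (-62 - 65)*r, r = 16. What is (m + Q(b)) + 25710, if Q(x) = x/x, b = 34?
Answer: 23679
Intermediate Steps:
Q(x) = 1
m = -2032 (m = (-62 - 65)*16 = -127*16 = -2032)
(m + Q(b)) + 25710 = (-2032 + 1) + 25710 = -2031 + 25710 = 23679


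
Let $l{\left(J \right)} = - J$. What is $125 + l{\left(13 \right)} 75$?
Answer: $-850$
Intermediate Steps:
$125 + l{\left(13 \right)} 75 = 125 + \left(-1\right) 13 \cdot 75 = 125 - 975 = -850$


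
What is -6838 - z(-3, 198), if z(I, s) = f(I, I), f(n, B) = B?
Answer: -6835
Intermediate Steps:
z(I, s) = I
-6838 - z(-3, 198) = -6838 - 1*(-3) = -6838 + 3 = -6835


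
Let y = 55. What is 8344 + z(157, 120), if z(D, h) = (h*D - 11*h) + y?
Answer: 25919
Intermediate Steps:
z(D, h) = 55 - 11*h + D*h (z(D, h) = (h*D - 11*h) + 55 = (D*h - 11*h) + 55 = (-11*h + D*h) + 55 = 55 - 11*h + D*h)
8344 + z(157, 120) = 8344 + (55 - 11*120 + 157*120) = 8344 + (55 - 1320 + 18840) = 8344 + 17575 = 25919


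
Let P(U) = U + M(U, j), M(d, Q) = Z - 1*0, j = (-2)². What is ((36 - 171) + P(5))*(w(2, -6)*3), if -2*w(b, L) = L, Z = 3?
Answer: -1143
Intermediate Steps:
w(b, L) = -L/2
j = 4
M(d, Q) = 3 (M(d, Q) = 3 - 1*0 = 3 + 0 = 3)
P(U) = 3 + U (P(U) = U + 3 = 3 + U)
((36 - 171) + P(5))*(w(2, -6)*3) = ((36 - 171) + (3 + 5))*(-½*(-6)*3) = (-135 + 8)*(3*3) = -127*9 = -1143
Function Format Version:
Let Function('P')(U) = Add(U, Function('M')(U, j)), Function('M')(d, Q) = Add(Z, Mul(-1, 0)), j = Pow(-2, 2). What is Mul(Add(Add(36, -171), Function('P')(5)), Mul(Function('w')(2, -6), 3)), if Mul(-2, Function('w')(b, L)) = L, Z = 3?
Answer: -1143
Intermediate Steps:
Function('w')(b, L) = Mul(Rational(-1, 2), L)
j = 4
Function('M')(d, Q) = 3 (Function('M')(d, Q) = Add(3, Mul(-1, 0)) = Add(3, 0) = 3)
Function('P')(U) = Add(3, U) (Function('P')(U) = Add(U, 3) = Add(3, U))
Mul(Add(Add(36, -171), Function('P')(5)), Mul(Function('w')(2, -6), 3)) = Mul(Add(Add(36, -171), Add(3, 5)), Mul(Mul(Rational(-1, 2), -6), 3)) = Mul(Add(-135, 8), Mul(3, 3)) = Mul(-127, 9) = -1143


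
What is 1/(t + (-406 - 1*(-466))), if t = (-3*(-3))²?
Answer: 1/141 ≈ 0.0070922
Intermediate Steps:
t = 81 (t = 9² = 81)
1/(t + (-406 - 1*(-466))) = 1/(81 + (-406 - 1*(-466))) = 1/(81 + (-406 + 466)) = 1/(81 + 60) = 1/141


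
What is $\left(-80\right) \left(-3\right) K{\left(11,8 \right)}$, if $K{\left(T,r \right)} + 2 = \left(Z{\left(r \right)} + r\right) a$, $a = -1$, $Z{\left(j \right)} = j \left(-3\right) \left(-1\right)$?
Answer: $-8160$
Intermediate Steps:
$Z{\left(j \right)} = 3 j$ ($Z{\left(j \right)} = - 3 j \left(-1\right) = 3 j$)
$K{\left(T,r \right)} = -2 - 4 r$ ($K{\left(T,r \right)} = -2 + \left(3 r + r\right) \left(-1\right) = -2 + 4 r \left(-1\right) = -2 - 4 r$)
$\left(-80\right) \left(-3\right) K{\left(11,8 \right)} = \left(-80\right) \left(-3\right) \left(-2 - 32\right) = 240 \left(-2 - 32\right) = 240 \left(-34\right) = -8160$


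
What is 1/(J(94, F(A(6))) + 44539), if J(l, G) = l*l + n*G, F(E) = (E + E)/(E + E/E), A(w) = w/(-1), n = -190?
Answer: 1/52919 ≈ 1.8897e-5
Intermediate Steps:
A(w) = -w (A(w) = w*(-1) = -w)
F(E) = 2*E/(1 + E) (F(E) = (2*E)/(E + 1) = (2*E)/(1 + E) = 2*E/(1 + E))
J(l, G) = l² - 190*G (J(l, G) = l*l - 190*G = l² - 190*G)
1/(J(94, F(A(6))) + 44539) = 1/((94² - 380*(-1*6)/(1 - 1*6)) + 44539) = 1/((8836 - 380*(-6)/(1 - 6)) + 44539) = 1/((8836 - 380*(-6)/(-5)) + 44539) = 1/((8836 - 380*(-6)*(-1)/5) + 44539) = 1/((8836 - 190*12/5) + 44539) = 1/((8836 - 456) + 44539) = 1/(8380 + 44539) = 1/52919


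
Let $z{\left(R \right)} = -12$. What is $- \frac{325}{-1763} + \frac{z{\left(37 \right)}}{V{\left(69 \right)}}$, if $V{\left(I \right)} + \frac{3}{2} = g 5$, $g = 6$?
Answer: $- \frac{7929}{33497} \approx -0.23671$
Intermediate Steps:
$V{\left(I \right)} = \frac{57}{2}$ ($V{\left(I \right)} = - \frac{3}{2} + 6 \cdot 5 = - \frac{3}{2} + 30 = \frac{57}{2}$)
$- \frac{325}{-1763} + \frac{z{\left(37 \right)}}{V{\left(69 \right)}} = - \frac{325}{-1763} - \frac{12}{\frac{57}{2}} = \left(-325\right) \left(- \frac{1}{1763}\right) - \frac{8}{19} = \frac{325}{1763} - \frac{8}{19} = - \frac{7929}{33497}$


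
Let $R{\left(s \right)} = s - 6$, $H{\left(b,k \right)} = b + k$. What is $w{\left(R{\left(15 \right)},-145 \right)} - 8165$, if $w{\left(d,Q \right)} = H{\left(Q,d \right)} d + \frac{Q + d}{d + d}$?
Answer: $- \frac{84569}{9} \approx -9396.6$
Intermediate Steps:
$R{\left(s \right)} = -6 + s$
$w{\left(d,Q \right)} = d \left(Q + d\right) + \frac{Q + d}{2 d}$ ($w{\left(d,Q \right)} = \left(Q + d\right) d + \frac{Q + d}{d + d} = d \left(Q + d\right) + \frac{Q + d}{2 d}$)
$w{\left(R{\left(15 \right)},-145 \right)} - 8165 = \frac{-145 + \left(-6 + 15\right) \left(1 + 2 \left(-6 + 15\right) \left(-145 + \left(-6 + 15\right)\right)\right)}{2 \left(-6 + 15\right)} - 8165 = \frac{-145 + 9 \left(1 + 2 \cdot 9 \left(-145 + 9\right)\right)}{2 \cdot 9} - 8165 = \frac{1}{2} \cdot \frac{1}{9} \left(-145 + 9 \left(1 + 2 \cdot 9 \left(-136\right)\right)\right) - 8165 = \frac{1}{2} \cdot \frac{1}{9} \left(-145 + 9 \left(1 - 2448\right)\right) - 8165 = \frac{1}{2} \cdot \frac{1}{9} \left(-145 + 9 \left(-2447\right)\right) - 8165 = \frac{1}{2} \cdot \frac{1}{9} \left(-145 - 22023\right) - 8165 = \frac{1}{2} \cdot \frac{1}{9} \left(-22168\right) - 8165 = - \frac{11084}{9} - 8165 = - \frac{84569}{9}$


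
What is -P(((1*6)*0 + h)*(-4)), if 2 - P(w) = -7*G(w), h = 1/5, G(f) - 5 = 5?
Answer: -72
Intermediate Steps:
G(f) = 10 (G(f) = 5 + 5 = 10)
h = ⅕ ≈ 0.20000
P(w) = 72 (P(w) = 2 - (-7)*10 = 2 - 1*(-70) = 2 + 70 = 72)
-P(((1*6)*0 + h)*(-4)) = -1*72 = -72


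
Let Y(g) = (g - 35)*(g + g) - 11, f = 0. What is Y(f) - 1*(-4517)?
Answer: 4506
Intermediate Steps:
Y(g) = -11 + 2*g*(-35 + g) (Y(g) = (-35 + g)*(2*g) - 11 = 2*g*(-35 + g) - 11 = -11 + 2*g*(-35 + g))
Y(f) - 1*(-4517) = (-11 - 70*0 + 2*0**2) - 1*(-4517) = (-11 + 0 + 2*0) + 4517 = (-11 + 0 + 0) + 4517 = -11 + 4517 = 4506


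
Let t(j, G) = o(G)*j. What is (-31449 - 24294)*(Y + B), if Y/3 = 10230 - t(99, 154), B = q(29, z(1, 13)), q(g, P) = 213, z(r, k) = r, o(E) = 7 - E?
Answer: -4156309566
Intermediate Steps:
t(j, G) = j*(7 - G) (t(j, G) = (7 - G)*j = j*(7 - G))
B = 213
Y = 74349 (Y = 3*(10230 - 99*(7 - 1*154)) = 3*(10230 - 99*(7 - 154)) = 3*(10230 - 99*(-147)) = 3*(10230 - 1*(-14553)) = 3*(10230 + 14553) = 3*24783 = 74349)
(-31449 - 24294)*(Y + B) = (-31449 - 24294)*(74349 + 213) = -55743*74562 = -4156309566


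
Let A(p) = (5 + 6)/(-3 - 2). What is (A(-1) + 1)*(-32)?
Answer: 192/5 ≈ 38.400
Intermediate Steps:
A(p) = -11/5 (A(p) = 11/(-5) = 11*(-⅕) = -11/5)
(A(-1) + 1)*(-32) = (-11/5 + 1)*(-32) = -6/5*(-32) = 192/5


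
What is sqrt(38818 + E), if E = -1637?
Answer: sqrt(37181) ≈ 192.82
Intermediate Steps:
sqrt(38818 + E) = sqrt(38818 - 1637) = sqrt(37181)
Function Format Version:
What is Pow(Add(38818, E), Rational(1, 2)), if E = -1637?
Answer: Pow(37181, Rational(1, 2)) ≈ 192.82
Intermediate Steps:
Pow(Add(38818, E), Rational(1, 2)) = Pow(Add(38818, -1637), Rational(1, 2)) = Pow(37181, Rational(1, 2))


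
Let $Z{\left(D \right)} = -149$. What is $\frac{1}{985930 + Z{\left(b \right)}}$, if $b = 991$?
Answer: $\frac{1}{985781} \approx 1.0144 \cdot 10^{-6}$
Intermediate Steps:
$\frac{1}{985930 + Z{\left(b \right)}} = \frac{1}{985930 - 149} = \frac{1}{985781}$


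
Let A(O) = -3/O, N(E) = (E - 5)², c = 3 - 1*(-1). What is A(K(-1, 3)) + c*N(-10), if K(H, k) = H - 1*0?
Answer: 903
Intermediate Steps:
K(H, k) = H (K(H, k) = H + 0 = H)
c = 4 (c = 3 + 1 = 4)
N(E) = (-5 + E)²
A(K(-1, 3)) + c*N(-10) = -3/(-1) + 4*(-5 - 10)² = -3*(-1) + 4*(-15)² = 3 + 4*225 = 3 + 900 = 903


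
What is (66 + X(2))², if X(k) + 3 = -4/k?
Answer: 3721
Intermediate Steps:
X(k) = -3 - 4/k
(66 + X(2))² = (66 + (-3 - 4/2))² = (66 + (-3 - 4*½))² = (66 + (-3 - 2))² = (66 - 5)² = 61² = 3721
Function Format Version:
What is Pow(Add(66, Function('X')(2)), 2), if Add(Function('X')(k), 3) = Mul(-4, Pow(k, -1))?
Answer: 3721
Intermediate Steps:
Function('X')(k) = Add(-3, Mul(-4, Pow(k, -1)))
Pow(Add(66, Function('X')(2)), 2) = Pow(Add(66, Add(-3, Mul(-4, Pow(2, -1)))), 2) = Pow(Add(66, Add(-3, Mul(-4, Rational(1, 2)))), 2) = Pow(Add(66, Add(-3, -2)), 2) = Pow(Add(66, -5), 2) = Pow(61, 2) = 3721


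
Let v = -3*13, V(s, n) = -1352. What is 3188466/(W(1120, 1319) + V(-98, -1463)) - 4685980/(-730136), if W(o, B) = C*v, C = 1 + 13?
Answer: -289889977667/173224766 ≈ -1673.5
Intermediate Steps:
v = -39
C = 14
W(o, B) = -546 (W(o, B) = 14*(-39) = -546)
3188466/(W(1120, 1319) + V(-98, -1463)) - 4685980/(-730136) = 3188466/(-546 - 1352) - 4685980/(-730136) = 3188466/(-1898) - 4685980*(-1/730136) = 3188466*(-1/1898) + 1171495/182534 = -1594233/949 + 1171495/182534 = -289889977667/173224766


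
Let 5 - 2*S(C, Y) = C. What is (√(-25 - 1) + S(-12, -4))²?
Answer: 185/4 + 17*I*√26 ≈ 46.25 + 86.683*I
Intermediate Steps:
S(C, Y) = 5/2 - C/2
(√(-25 - 1) + S(-12, -4))² = (√(-25 - 1) + (5/2 - ½*(-12)))² = (√(-26) + (5/2 + 6))² = (I*√26 + 17/2)² = (17/2 + I*√26)²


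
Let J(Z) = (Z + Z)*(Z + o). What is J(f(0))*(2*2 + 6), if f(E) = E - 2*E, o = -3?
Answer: 0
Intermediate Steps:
f(E) = -E
J(Z) = 2*Z*(-3 + Z) (J(Z) = (Z + Z)*(Z - 3) = (2*Z)*(-3 + Z) = 2*Z*(-3 + Z))
J(f(0))*(2*2 + 6) = (2*(-1*0)*(-3 - 1*0))*(2*2 + 6) = (2*0*(-3 + 0))*(4 + 6) = (2*0*(-3))*10 = 0*10 = 0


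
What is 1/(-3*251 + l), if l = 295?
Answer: -1/458 ≈ -0.0021834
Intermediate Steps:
1/(-3*251 + l) = 1/(-3*251 + 295) = 1/(-753 + 295) = 1/(-458) = -1/458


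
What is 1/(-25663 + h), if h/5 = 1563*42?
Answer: 1/302567 ≈ 3.3051e-6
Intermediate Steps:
h = 328230 (h = 5*(1563*42) = 5*65646 = 328230)
1/(-25663 + h) = 1/(-25663 + 328230) = 1/302567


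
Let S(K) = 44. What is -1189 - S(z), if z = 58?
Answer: -1233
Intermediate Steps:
-1189 - S(z) = -1189 - 1*44 = -1189 - 44 = -1233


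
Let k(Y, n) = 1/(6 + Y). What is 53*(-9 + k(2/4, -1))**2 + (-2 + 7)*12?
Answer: 711065/169 ≈ 4207.5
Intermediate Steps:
53*(-9 + k(2/4, -1))**2 + (-2 + 7)*12 = 53*(-9 + 1/(6 + 2/4))**2 + (-2 + 7)*12 = 53*(-9 + 1/(6 + 2*(1/4)))**2 + 5*12 = 53*(-9 + 1/(6 + 1/2))**2 + 60 = 53*(-9 + 1/(13/2))**2 + 60 = 53*(-9 + 2/13)**2 + 60 = 53*(-115/13)**2 + 60 = 53*(13225/169) + 60 = 700925/169 + 60 = 711065/169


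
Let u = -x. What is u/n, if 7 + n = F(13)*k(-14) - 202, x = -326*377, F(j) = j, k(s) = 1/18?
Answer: -13572/23 ≈ -590.09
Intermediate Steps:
k(s) = 1/18
x = -122902
u = 122902 (u = -1*(-122902) = 122902)
n = -3749/18 (n = -7 + (13*(1/18) - 202) = -7 + (13/18 - 202) = -7 - 3623/18 = -3749/18 ≈ -208.28)
u/n = 122902/(-3749/18) = 122902*(-18/3749) = -13572/23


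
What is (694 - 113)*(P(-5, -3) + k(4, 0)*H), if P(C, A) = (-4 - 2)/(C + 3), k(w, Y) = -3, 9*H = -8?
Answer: 9877/3 ≈ 3292.3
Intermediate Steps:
H = -8/9 (H = (⅑)*(-8) = -8/9 ≈ -0.88889)
P(C, A) = -6/(3 + C)
(694 - 113)*(P(-5, -3) + k(4, 0)*H) = (694 - 113)*(-6/(3 - 5) - 3*(-8/9)) = 581*(-6/(-2) + 8/3) = 581*(-6*(-½) + 8/3) = 581*(3 + 8/3) = 581*(17/3) = 9877/3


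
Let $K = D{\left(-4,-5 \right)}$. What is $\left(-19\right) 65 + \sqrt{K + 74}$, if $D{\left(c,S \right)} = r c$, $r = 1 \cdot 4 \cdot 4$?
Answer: $-1235 + \sqrt{10} \approx -1231.8$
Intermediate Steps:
$r = 16$ ($r = 4 \cdot 4 = 16$)
$D{\left(c,S \right)} = 16 c$
$K = -64$ ($K = 16 \left(-4\right) = -64$)
$\left(-19\right) 65 + \sqrt{K + 74} = \left(-19\right) 65 + \sqrt{-64 + 74} = -1235 + \sqrt{10}$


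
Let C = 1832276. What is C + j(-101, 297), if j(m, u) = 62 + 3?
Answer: 1832341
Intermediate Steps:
j(m, u) = 65
C + j(-101, 297) = 1832276 + 65 = 1832341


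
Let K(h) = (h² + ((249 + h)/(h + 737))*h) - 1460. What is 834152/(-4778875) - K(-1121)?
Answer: -287337062947921/229386000 ≈ -1.2526e+6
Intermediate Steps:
K(h) = -1460 + h² + h*(249 + h)/(737 + h) (K(h) = (h² + ((249 + h)/(737 + h))*h) - 1460 = (h² + h*(249 + h)/(737 + h)) - 1460 = -1460 + h² + h*(249 + h)/(737 + h))
834152/(-4778875) - K(-1121) = 834152/(-4778875) - (-1076020 + (-1121)³ - 1211*(-1121) + 738*(-1121)²)/(737 - 1121) = 834152*(-1/4778875) - (-1076020 - 1408694561 + 1357531 + 738*1256641)/(-384) = -834152/4778875 - (-1)*(-1076020 - 1408694561 + 1357531 + 927401058)/384 = -834152/4778875 - (-1)*(-481011992)/384 = -834152/4778875 - 1*60126499/48 = -834152/4778875 - 60126499/48 = -287337062947921/229386000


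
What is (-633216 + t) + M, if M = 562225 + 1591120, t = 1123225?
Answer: 2643354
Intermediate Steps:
M = 2153345
(-633216 + t) + M = (-633216 + 1123225) + 2153345 = 490009 + 2153345 = 2643354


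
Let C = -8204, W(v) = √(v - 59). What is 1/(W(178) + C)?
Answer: -1172/9615071 - √119/67305497 ≈ -0.00012205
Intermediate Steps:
W(v) = √(-59 + v)
1/(W(178) + C) = 1/(√(-59 + 178) - 8204) = 1/(√119 - 8204) = 1/(-8204 + √119)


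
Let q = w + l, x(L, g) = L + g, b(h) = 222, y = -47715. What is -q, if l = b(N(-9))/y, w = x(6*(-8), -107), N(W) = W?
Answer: 2465349/15905 ≈ 155.00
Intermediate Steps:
w = -155 (w = 6*(-8) - 107 = -48 - 107 = -155)
l = -74/15905 (l = 222/(-47715) = 222*(-1/47715) = -74/15905 ≈ -0.0046526)
q = -2465349/15905 (q = -155 - 74/15905 = -2465349/15905 ≈ -155.00)
-q = -1*(-2465349/15905) = 2465349/15905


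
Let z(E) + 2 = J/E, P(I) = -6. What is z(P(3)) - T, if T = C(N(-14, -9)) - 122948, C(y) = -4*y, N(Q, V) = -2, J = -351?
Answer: 245993/2 ≈ 1.2300e+5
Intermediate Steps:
z(E) = -2 - 351/E
T = -122940 (T = -4*(-2) - 122948 = 8 - 122948 = -122940)
z(P(3)) - T = (-2 - 351/(-6)) - 1*(-122940) = (-2 - 351*(-1/6)) + 122940 = (-2 + 117/2) + 122940 = 113/2 + 122940 = 245993/2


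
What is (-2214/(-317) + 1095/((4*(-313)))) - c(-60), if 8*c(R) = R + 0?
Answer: 5401443/396884 ≈ 13.610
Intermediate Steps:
c(R) = R/8 (c(R) = (R + 0)/8 = R/8)
(-2214/(-317) + 1095/((4*(-313)))) - c(-60) = (-2214/(-317) + 1095/((4*(-313)))) - (-60)/8 = (-2214*(-1/317) + 1095/(-1252)) - 1*(-15/2) = (2214/317 + 1095*(-1/1252)) + 15/2 = (2214/317 - 1095/1252) + 15/2 = 2424813/396884 + 15/2 = 5401443/396884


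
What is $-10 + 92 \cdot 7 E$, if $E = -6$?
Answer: $-3874$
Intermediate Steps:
$-10 + 92 \cdot 7 E = -10 + 92 \cdot 7 \left(-6\right) = -10 + 92 \left(-42\right) = -10 - 3864 = -3874$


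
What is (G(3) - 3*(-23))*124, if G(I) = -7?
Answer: 7688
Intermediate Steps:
(G(3) - 3*(-23))*124 = (-7 - 3*(-23))*124 = (-7 + 69)*124 = 62*124 = 7688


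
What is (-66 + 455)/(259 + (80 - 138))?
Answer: 389/201 ≈ 1.9353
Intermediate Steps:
(-66 + 455)/(259 + (80 - 138)) = 389/(259 - 58) = 389/201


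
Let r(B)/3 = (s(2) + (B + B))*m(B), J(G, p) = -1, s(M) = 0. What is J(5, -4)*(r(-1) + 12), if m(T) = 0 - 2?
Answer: -24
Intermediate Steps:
m(T) = -2
r(B) = -12*B (r(B) = 3*((0 + (B + B))*(-2)) = 3*((0 + 2*B)*(-2)) = 3*((2*B)*(-2)) = 3*(-4*B) = -12*B)
J(5, -4)*(r(-1) + 12) = -(-12*(-1) + 12) = -(12 + 12) = -1*24 = -24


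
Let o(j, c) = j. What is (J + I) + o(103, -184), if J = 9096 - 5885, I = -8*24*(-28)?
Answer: 8690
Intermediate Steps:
I = 5376 (I = -192*(-28) = 5376)
J = 3211
(J + I) + o(103, -184) = (3211 + 5376) + 103 = 8587 + 103 = 8690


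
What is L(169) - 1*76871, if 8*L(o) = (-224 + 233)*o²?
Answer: -357919/8 ≈ -44740.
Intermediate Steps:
L(o) = 9*o²/8 (L(o) = ((-224 + 233)*o²)/8 = (9*o²)/8 = 9*o²/8)
L(169) - 1*76871 = (9/8)*169² - 1*76871 = (9/8)*28561 - 76871 = 257049/8 - 76871 = -357919/8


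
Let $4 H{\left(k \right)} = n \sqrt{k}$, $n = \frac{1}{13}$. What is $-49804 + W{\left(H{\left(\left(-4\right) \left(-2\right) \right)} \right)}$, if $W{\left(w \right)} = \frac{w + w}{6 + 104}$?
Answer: $-49804 + \frac{\sqrt{2}}{1430} \approx -49804.0$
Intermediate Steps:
$n = \frac{1}{13} \approx 0.076923$
$H{\left(k \right)} = \frac{\sqrt{k}}{52}$ ($H{\left(k \right)} = \frac{\frac{1}{13} \sqrt{k}}{4} = \frac{\sqrt{k}}{52}$)
$W{\left(w \right)} = \frac{w}{55}$ ($W{\left(w \right)} = \frac{2 w}{110} = 2 w \frac{1}{110} = \frac{w}{55}$)
$-49804 + W{\left(H{\left(\left(-4\right) \left(-2\right) \right)} \right)} = -49804 + \frac{\frac{1}{52} \sqrt{\left(-4\right) \left(-2\right)}}{55} = -49804 + \frac{\frac{1}{52} \sqrt{8}}{55} = -49804 + \frac{\frac{1}{52} \cdot 2 \sqrt{2}}{55} = -49804 + \frac{\frac{1}{26} \sqrt{2}}{55} = -49804 + \frac{\sqrt{2}}{1430}$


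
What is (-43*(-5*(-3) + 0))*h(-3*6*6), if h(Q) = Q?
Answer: 69660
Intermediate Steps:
(-43*(-5*(-3) + 0))*h(-3*6*6) = (-43*(-5*(-3) + 0))*(-3*6*6) = (-43*(15 + 0))*(-18*6) = -43*15*(-108) = -645*(-108) = 69660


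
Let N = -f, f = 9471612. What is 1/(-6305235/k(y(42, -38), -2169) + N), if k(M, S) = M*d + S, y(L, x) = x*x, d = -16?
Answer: -25273/239369744841 ≈ -1.0558e-7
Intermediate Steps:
y(L, x) = x²
k(M, S) = S - 16*M (k(M, S) = M*(-16) + S = -16*M + S = S - 16*M)
N = -9471612 (N = -1*9471612 = -9471612)
1/(-6305235/k(y(42, -38), -2169) + N) = 1/(-6305235/(-2169 - 16*(-38)²) - 9471612) = 1/(-6305235/(-2169 - 16*1444) - 9471612) = 1/(-6305235/(-2169 - 23104) - 9471612) = 1/(-6305235/(-25273) - 9471612) = 1/(-6305235*(-1/25273) - 9471612) = 1/(6305235/25273 - 9471612) = 1/(-239369744841/25273) = -25273/239369744841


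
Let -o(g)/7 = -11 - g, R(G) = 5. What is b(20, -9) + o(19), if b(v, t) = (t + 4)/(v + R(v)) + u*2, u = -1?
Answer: 1039/5 ≈ 207.80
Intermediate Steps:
o(g) = 77 + 7*g (o(g) = -7*(-11 - g) = 77 + 7*g)
b(v, t) = -2 + (4 + t)/(5 + v) (b(v, t) = (t + 4)/(v + 5) - 1*2 = (4 + t)/(5 + v) - 2 = -2 + (4 + t)/(5 + v))
b(20, -9) + o(19) = (-6 - 9 - 2*20)/(5 + 20) + (77 + 7*19) = (-6 - 9 - 40)/25 + (77 + 133) = (1/25)*(-55) + 210 = -11/5 + 210 = 1039/5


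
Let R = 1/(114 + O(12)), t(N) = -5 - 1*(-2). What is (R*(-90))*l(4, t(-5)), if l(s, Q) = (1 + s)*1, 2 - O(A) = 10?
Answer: -225/53 ≈ -4.2453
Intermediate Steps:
O(A) = -8 (O(A) = 2 - 1*10 = 2 - 10 = -8)
t(N) = -3 (t(N) = -5 + 2 = -3)
l(s, Q) = 1 + s
R = 1/106 (R = 1/(114 - 8) = 1/106 ≈ 0.0094340)
(R*(-90))*l(4, t(-5)) = ((1/106)*(-90))*(1 + 4) = -45/53*5 = -225/53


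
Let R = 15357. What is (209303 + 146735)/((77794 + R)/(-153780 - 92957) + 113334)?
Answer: 87847748006/27963598007 ≈ 3.1415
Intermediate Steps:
(209303 + 146735)/((77794 + R)/(-153780 - 92957) + 113334) = (209303 + 146735)/((77794 + 15357)/(-153780 - 92957) + 113334) = 356038/(93151/(-246737) + 113334) = 356038/(93151*(-1/246737) + 113334) = 356038/(-93151/246737 + 113334) = 356038/(27963598007/246737) = 356038*(246737/27963598007) = 87847748006/27963598007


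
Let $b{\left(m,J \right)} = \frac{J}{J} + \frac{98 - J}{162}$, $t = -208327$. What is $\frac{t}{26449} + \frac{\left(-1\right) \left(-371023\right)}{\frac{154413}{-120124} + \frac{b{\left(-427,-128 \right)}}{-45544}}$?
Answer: $- \frac{135899524698780068239}{470844059453566} \approx -2.8863 \cdot 10^{5}$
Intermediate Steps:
$b{\left(m,J \right)} = \frac{130}{81} - \frac{J}{162}$ ($b{\left(m,J \right)} = 1 + \left(98 - J\right) \frac{1}{162} = 1 - \left(- \frac{49}{81} + \frac{J}{162}\right) = \frac{130}{81} - \frac{J}{162}$)
$\frac{t}{26449} + \frac{\left(-1\right) \left(-371023\right)}{\frac{154413}{-120124} + \frac{b{\left(-427,-128 \right)}}{-45544}} = - \frac{208327}{26449} + \frac{\left(-1\right) \left(-371023\right)}{\frac{154413}{-120124} + \frac{\frac{130}{81} - - \frac{64}{81}}{-45544}} = \left(-208327\right) \frac{1}{26449} + \frac{371023}{154413 \left(- \frac{1}{120124}\right) + \left(\frac{130}{81} + \frac{64}{81}\right) \left(- \frac{1}{45544}\right)} = - \frac{208327}{26449} + \frac{371023}{- \frac{154413}{120124} + \frac{194}{81} \left(- \frac{1}{45544}\right)} = - \frac{208327}{26449} + \frac{371023}{- \frac{154413}{120124} - \frac{97}{1844532}} = - \frac{208327}{26449} + \frac{371023}{- \frac{17801960734}{13848285123}} = - \frac{208327}{26449} + 371023 \left(- \frac{13848285123}{17801960734}\right) = - \frac{208327}{26449} - \frac{5138032291190829}{17801960734} = - \frac{135899524698780068239}{470844059453566}$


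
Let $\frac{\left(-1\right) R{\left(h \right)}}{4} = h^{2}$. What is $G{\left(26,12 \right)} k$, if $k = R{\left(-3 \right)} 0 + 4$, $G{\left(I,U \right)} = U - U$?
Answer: $0$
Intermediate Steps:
$G{\left(I,U \right)} = 0$
$R{\left(h \right)} = - 4 h^{2}$
$k = 4$ ($k = - 4 \left(-3\right)^{2} \cdot 0 + 4 = \left(-4\right) 9 \cdot 0 + 4 = \left(-36\right) 0 + 4 = 0 + 4 = 4$)
$G{\left(26,12 \right)} k = 0 \cdot 4 = 0$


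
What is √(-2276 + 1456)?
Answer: 2*I*√205 ≈ 28.636*I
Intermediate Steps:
√(-2276 + 1456) = √(-820) = 2*I*√205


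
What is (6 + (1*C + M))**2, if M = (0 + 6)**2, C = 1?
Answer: 1849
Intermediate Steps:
M = 36 (M = 6**2 = 36)
(6 + (1*C + M))**2 = (6 + (1*1 + 36))**2 = (6 + (1 + 36))**2 = (6 + 37)**2 = 43**2 = 1849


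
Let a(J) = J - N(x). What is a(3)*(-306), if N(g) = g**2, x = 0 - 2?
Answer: 306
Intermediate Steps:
x = -2
a(J) = -4 + J (a(J) = J - 1*(-2)**2 = J - 1*4 = J - 4 = -4 + J)
a(3)*(-306) = (-4 + 3)*(-306) = -1*(-306) = 306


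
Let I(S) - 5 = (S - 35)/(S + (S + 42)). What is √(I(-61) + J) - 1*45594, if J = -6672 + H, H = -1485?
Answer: -45594 + I*√203770/5 ≈ -45594.0 + 90.282*I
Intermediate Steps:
I(S) = 5 + (-35 + S)/(42 + 2*S) (I(S) = 5 + (S - 35)/(S + (S + 42)) = 5 + (-35 + S)/(S + (42 + S)) = 5 + (-35 + S)/(42 + 2*S))
J = -8157 (J = -6672 - 1485 = -8157)
√(I(-61) + J) - 1*45594 = √((175 + 11*(-61))/(2*(21 - 61)) - 8157) - 1*45594 = √((½)*(175 - 671)/(-40) - 8157) - 45594 = √((½)*(-1/40)*(-496) - 8157) - 45594 = √(31/5 - 8157) - 45594 = √(-40754/5) - 45594 = I*√203770/5 - 45594 = -45594 + I*√203770/5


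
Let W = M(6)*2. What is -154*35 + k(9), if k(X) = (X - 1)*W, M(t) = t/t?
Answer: -5374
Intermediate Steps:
M(t) = 1
W = 2 (W = 1*2 = 2)
k(X) = -2 + 2*X (k(X) = (X - 1)*2 = (-1 + X)*2 = -2 + 2*X)
-154*35 + k(9) = -154*35 + (-2 + 2*9) = -5390 + (-2 + 18) = -5390 + 16 = -5374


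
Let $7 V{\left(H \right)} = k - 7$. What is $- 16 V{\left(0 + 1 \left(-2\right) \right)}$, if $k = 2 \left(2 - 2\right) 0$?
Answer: $16$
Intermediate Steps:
$k = 0$ ($k = 2 \left(2 - 2\right) 0 = 2 \cdot 0 \cdot 0 = 0 \cdot 0 = 0$)
$V{\left(H \right)} = -1$ ($V{\left(H \right)} = \frac{0 - 7}{7} = \frac{1}{7} \left(-7\right) = -1$)
$- 16 V{\left(0 + 1 \left(-2\right) \right)} = \left(-16\right) \left(-1\right) = 16$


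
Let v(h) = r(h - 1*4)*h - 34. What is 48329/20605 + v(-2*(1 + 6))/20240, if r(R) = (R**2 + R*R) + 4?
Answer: 15787919/8340904 ≈ 1.8928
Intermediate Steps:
r(R) = 4 + 2*R**2 (r(R) = (R**2 + R**2) + 4 = 2*R**2 + 4 = 4 + 2*R**2)
v(h) = -34 + h*(4 + 2*(-4 + h)**2) (v(h) = (4 + 2*(h - 1*4)**2)*h - 34 = (4 + 2*(h - 4)**2)*h - 34 = (4 + 2*(-4 + h)**2)*h - 34 = h*(4 + 2*(-4 + h)**2) - 34 = -34 + h*(4 + 2*(-4 + h)**2))
48329/20605 + v(-2*(1 + 6))/20240 = 48329/20605 + (-34 + 2*(-2*(1 + 6))*(2 + (-4 - 2*(1 + 6))**2))/20240 = 48329*(1/20605) + (-34 + 2*(-2*7)*(2 + (-4 - 2*7)**2))*(1/20240) = 48329/20605 + (-34 + 2*(-14)*(2 + (-4 - 14)**2))*(1/20240) = 48329/20605 + (-34 + 2*(-14)*(2 + (-18)**2))*(1/20240) = 48329/20605 + (-34 + 2*(-14)*(2 + 324))*(1/20240) = 48329/20605 + (-34 + 2*(-14)*326)*(1/20240) = 48329/20605 + (-34 - 9128)*(1/20240) = 48329/20605 - 9162*1/20240 = 48329/20605 - 4581/10120 = 15787919/8340904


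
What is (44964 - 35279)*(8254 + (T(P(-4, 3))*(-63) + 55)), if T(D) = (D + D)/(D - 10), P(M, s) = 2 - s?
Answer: 883979005/11 ≈ 8.0362e+7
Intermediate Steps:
T(D) = 2*D/(-10 + D) (T(D) = (2*D)/(-10 + D) = 2*D/(-10 + D))
(44964 - 35279)*(8254 + (T(P(-4, 3))*(-63) + 55)) = (44964 - 35279)*(8254 + ((2*(2 - 1*3)/(-10 + (2 - 1*3)))*(-63) + 55)) = 9685*(8254 + ((2*(2 - 3)/(-10 + (2 - 3)))*(-63) + 55)) = 9685*(8254 + ((2*(-1)/(-10 - 1))*(-63) + 55)) = 9685*(8254 + ((2*(-1)/(-11))*(-63) + 55)) = 9685*(8254 + ((2*(-1)*(-1/11))*(-63) + 55)) = 9685*(8254 + ((2/11)*(-63) + 55)) = 9685*(8254 + (-126/11 + 55)) = 9685*(8254 + 479/11) = 9685*(91273/11) = 883979005/11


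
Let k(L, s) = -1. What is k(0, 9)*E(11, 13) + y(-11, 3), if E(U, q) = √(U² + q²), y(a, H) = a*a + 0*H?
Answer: 121 - √290 ≈ 103.97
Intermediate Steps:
y(a, H) = a² (y(a, H) = a² + 0 = a²)
k(0, 9)*E(11, 13) + y(-11, 3) = -√(11² + 13²) + (-11)² = -√(121 + 169) + 121 = -√290 + 121 = 121 - √290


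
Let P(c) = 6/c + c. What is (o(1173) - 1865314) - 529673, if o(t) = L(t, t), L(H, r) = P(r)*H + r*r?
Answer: 356877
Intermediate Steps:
P(c) = c + 6/c
L(H, r) = r² + H*(r + 6/r) (L(H, r) = (r + 6/r)*H + r*r = H*(r + 6/r) + r² = r² + H*(r + 6/r))
o(t) = (t³ + t*(6 + t²))/t
(o(1173) - 1865314) - 529673 = ((6 + 2*1173²) - 1865314) - 529673 = ((6 + 2*1375929) - 1865314) - 529673 = ((6 + 2751858) - 1865314) - 529673 = (2751864 - 1865314) - 529673 = 886550 - 529673 = 356877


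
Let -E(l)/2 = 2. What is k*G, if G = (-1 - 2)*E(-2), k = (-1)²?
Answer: 12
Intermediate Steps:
E(l) = -4 (E(l) = -2*2 = -4)
k = 1
G = 12 (G = (-1 - 2)*(-4) = -3*(-4) = 12)
k*G = 1*12 = 12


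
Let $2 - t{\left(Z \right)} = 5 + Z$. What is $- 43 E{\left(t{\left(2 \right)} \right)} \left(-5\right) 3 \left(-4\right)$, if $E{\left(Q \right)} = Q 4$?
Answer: $51600$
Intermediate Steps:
$t{\left(Z \right)} = -3 - Z$ ($t{\left(Z \right)} = 2 - \left(5 + Z\right) = -3 - Z$)
$E{\left(Q \right)} = 4 Q$
$- 43 E{\left(t{\left(2 \right)} \right)} \left(-5\right) 3 \left(-4\right) = - 43 \cdot 4 \left(-3 - 2\right) \left(-5\right) 3 \left(-4\right) = - 43 \cdot 4 \left(-3 - 2\right) \left(\left(-15\right) \left(-4\right)\right) = - 43 \cdot 4 \left(-5\right) 60 = \left(-43\right) \left(-20\right) 60 = 860 \cdot 60 = 51600$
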